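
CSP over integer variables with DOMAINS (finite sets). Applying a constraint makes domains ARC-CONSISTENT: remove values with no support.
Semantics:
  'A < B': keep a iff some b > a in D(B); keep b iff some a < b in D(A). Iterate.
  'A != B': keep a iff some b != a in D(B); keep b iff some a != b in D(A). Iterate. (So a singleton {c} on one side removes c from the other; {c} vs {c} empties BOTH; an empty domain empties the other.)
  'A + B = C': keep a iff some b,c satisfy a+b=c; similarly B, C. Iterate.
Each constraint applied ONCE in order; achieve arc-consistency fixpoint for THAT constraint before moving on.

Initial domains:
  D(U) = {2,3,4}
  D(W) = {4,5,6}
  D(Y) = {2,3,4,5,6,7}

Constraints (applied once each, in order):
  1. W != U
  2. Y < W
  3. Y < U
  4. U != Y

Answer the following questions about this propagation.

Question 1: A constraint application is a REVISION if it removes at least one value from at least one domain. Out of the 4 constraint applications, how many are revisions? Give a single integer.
Constraint 1 (W != U) on D(W)={4,5,6} D(U)={2,3,4}: no change => not a revision
Constraint 2 (Y < W) on D(Y)={2,3,4,5,6,7} D(W)={4,5,6}: Y {2,3,4,5,6,7}->{2,3,4,5} => REVISION
Constraint 3 (Y < U) on D(Y)={2,3,4,5} D(U)={2,3,4}: Y {2,3,4,5}->{2,3}; U {2,3,4}->{3,4} => REVISION
Constraint 4 (U != Y) on D(U)={3,4} D(Y)={2,3}: no change => not a revision
Total revisions = 2

Answer: 2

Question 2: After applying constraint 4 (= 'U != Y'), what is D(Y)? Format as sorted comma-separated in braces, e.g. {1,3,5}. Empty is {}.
Constraint 1 (W != U) on D(W)={4,5,6} D(U)={2,3,4}: no change
Constraint 2 (Y < W) on D(Y)={2,3,4,5,6,7} D(W)={4,5,6}: Y {2,3,4,5,6,7}->{2,3,4,5}
Constraint 3 (Y < U) on D(Y)={2,3,4,5} D(U)={2,3,4}: Y {2,3,4,5}->{2,3}; U {2,3,4}->{3,4}
Constraint 4 (U != Y) on D(U)={3,4} D(Y)={2,3}: no change
So after constraint 4: D(Y) = {2,3}

Answer: {2,3}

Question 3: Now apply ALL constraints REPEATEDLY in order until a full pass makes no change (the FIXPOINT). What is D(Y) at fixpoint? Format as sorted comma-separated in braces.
Answer: {2,3}

Derivation:
pass 0 (initial): D(Y)={2,3,4,5,6,7}
pass 1: U {2,3,4}->{3,4}; Y {2,3,4,5,6,7}->{2,3}
pass 2: no change
Fixpoint after 2 passes: D(Y) = {2,3}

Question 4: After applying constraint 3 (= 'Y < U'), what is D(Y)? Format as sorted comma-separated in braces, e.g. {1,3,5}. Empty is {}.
Answer: {2,3}

Derivation:
Constraint 1 (W != U) on D(W)={4,5,6} D(U)={2,3,4}: no change
Constraint 2 (Y < W) on D(Y)={2,3,4,5,6,7} D(W)={4,5,6}: Y {2,3,4,5,6,7}->{2,3,4,5}
Constraint 3 (Y < U) on D(Y)={2,3,4,5} D(U)={2,3,4}: Y {2,3,4,5}->{2,3}; U {2,3,4}->{3,4}
So after constraint 3: D(Y) = {2,3}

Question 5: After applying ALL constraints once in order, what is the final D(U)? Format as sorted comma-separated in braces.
Answer: {3,4}

Derivation:
Constraint 1 (W != U) on D(W)={4,5,6} D(U)={2,3,4}: no change
Constraint 2 (Y < W) on D(Y)={2,3,4,5,6,7} D(W)={4,5,6}: Y {2,3,4,5,6,7}->{2,3,4,5}
Constraint 3 (Y < U) on D(Y)={2,3,4,5} D(U)={2,3,4}: Y {2,3,4,5}->{2,3}; U {2,3,4}->{3,4}
Constraint 4 (U != Y) on D(U)={3,4} D(Y)={2,3}: no change
So after all 4 constraints: D(U) = {3,4}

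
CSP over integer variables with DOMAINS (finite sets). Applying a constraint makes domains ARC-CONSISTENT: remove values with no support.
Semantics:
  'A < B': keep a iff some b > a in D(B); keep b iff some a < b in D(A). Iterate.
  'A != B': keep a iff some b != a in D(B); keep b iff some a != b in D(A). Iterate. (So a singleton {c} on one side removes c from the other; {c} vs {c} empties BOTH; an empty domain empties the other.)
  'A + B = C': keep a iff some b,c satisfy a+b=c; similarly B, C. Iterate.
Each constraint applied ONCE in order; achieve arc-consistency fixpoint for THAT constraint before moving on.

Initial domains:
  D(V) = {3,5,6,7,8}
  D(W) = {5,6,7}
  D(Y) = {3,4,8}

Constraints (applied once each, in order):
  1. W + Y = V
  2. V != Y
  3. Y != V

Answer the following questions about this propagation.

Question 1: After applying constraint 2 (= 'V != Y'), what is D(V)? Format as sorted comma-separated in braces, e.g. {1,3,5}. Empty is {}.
Constraint 1 (W + Y = V) on D(W)={5,6,7} D(Y)={3,4,8} D(V)={3,5,6,7,8}: W {5,6,7}->{5}; Y {3,4,8}->{3}; V {3,5,6,7,8}->{8}
Constraint 2 (V != Y) on D(V)={8} D(Y)={3}: no change
So after constraint 2: D(V) = {8}

Answer: {8}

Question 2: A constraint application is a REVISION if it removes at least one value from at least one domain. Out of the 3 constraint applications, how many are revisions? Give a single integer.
Constraint 1 (W + Y = V) on D(W)={5,6,7} D(Y)={3,4,8} D(V)={3,5,6,7,8}: W {5,6,7}->{5}; Y {3,4,8}->{3}; V {3,5,6,7,8}->{8} => REVISION
Constraint 2 (V != Y) on D(V)={8} D(Y)={3}: no change => not a revision
Constraint 3 (Y != V) on D(Y)={3} D(V)={8}: no change => not a revision
Total revisions = 1

Answer: 1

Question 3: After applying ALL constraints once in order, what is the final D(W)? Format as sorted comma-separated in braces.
Constraint 1 (W + Y = V) on D(W)={5,6,7} D(Y)={3,4,8} D(V)={3,5,6,7,8}: W {5,6,7}->{5}; Y {3,4,8}->{3}; V {3,5,6,7,8}->{8}
Constraint 2 (V != Y) on D(V)={8} D(Y)={3}: no change
Constraint 3 (Y != V) on D(Y)={3} D(V)={8}: no change
So after all 3 constraints: D(W) = {5}

Answer: {5}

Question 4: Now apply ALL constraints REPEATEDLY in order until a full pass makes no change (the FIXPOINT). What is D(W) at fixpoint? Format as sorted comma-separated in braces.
Answer: {5}

Derivation:
pass 0 (initial): D(W)={5,6,7}
pass 1: V {3,5,6,7,8}->{8}; W {5,6,7}->{5}; Y {3,4,8}->{3}
pass 2: no change
Fixpoint after 2 passes: D(W) = {5}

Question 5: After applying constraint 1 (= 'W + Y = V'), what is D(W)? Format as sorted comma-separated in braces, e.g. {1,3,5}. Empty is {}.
Answer: {5}

Derivation:
Constraint 1 (W + Y = V) on D(W)={5,6,7} D(Y)={3,4,8} D(V)={3,5,6,7,8}: W {5,6,7}->{5}; Y {3,4,8}->{3}; V {3,5,6,7,8}->{8}
So after constraint 1: D(W) = {5}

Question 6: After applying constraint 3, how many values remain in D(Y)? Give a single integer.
Constraint 1 (W + Y = V) on D(W)={5,6,7} D(Y)={3,4,8} D(V)={3,5,6,7,8}: W {5,6,7}->{5}; Y {3,4,8}->{3}; V {3,5,6,7,8}->{8}
Constraint 2 (V != Y) on D(V)={8} D(Y)={3}: no change
Constraint 3 (Y != V) on D(Y)={3} D(V)={8}: no change
So after constraint 3: D(Y)={3}, size = 1

Answer: 1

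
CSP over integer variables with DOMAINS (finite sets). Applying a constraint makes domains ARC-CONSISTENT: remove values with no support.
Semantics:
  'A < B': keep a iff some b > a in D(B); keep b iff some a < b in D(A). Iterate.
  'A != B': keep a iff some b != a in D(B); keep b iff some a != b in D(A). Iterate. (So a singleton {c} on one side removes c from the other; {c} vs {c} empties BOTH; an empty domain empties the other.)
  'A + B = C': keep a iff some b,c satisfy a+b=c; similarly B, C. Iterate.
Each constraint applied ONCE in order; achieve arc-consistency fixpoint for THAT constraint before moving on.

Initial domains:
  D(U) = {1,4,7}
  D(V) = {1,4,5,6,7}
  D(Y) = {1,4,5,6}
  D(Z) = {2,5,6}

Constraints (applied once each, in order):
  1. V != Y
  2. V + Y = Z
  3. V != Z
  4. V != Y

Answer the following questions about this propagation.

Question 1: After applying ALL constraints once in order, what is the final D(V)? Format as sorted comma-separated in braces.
Constraint 1 (V != Y) on D(V)={1,4,5,6,7} D(Y)={1,4,5,6}: no change
Constraint 2 (V + Y = Z) on D(V)={1,4,5,6,7} D(Y)={1,4,5,6} D(Z)={2,5,6}: V {1,4,5,6,7}->{1,4,5}; Y {1,4,5,6}->{1,4,5}
Constraint 3 (V != Z) on D(V)={1,4,5} D(Z)={2,5,6}: no change
Constraint 4 (V != Y) on D(V)={1,4,5} D(Y)={1,4,5}: no change
So after all 4 constraints: D(V) = {1,4,5}

Answer: {1,4,5}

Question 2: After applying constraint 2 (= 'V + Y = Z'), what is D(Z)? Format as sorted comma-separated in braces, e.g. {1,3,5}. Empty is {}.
Constraint 1 (V != Y) on D(V)={1,4,5,6,7} D(Y)={1,4,5,6}: no change
Constraint 2 (V + Y = Z) on D(V)={1,4,5,6,7} D(Y)={1,4,5,6} D(Z)={2,5,6}: V {1,4,5,6,7}->{1,4,5}; Y {1,4,5,6}->{1,4,5}
So after constraint 2: D(Z) = {2,5,6}

Answer: {2,5,6}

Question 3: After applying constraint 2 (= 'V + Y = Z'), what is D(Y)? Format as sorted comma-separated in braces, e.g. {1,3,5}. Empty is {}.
Constraint 1 (V != Y) on D(V)={1,4,5,6,7} D(Y)={1,4,5,6}: no change
Constraint 2 (V + Y = Z) on D(V)={1,4,5,6,7} D(Y)={1,4,5,6} D(Z)={2,5,6}: V {1,4,5,6,7}->{1,4,5}; Y {1,4,5,6}->{1,4,5}
So after constraint 2: D(Y) = {1,4,5}

Answer: {1,4,5}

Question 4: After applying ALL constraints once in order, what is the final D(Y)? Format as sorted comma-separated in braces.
Constraint 1 (V != Y) on D(V)={1,4,5,6,7} D(Y)={1,4,5,6}: no change
Constraint 2 (V + Y = Z) on D(V)={1,4,5,6,7} D(Y)={1,4,5,6} D(Z)={2,5,6}: V {1,4,5,6,7}->{1,4,5}; Y {1,4,5,6}->{1,4,5}
Constraint 3 (V != Z) on D(V)={1,4,5} D(Z)={2,5,6}: no change
Constraint 4 (V != Y) on D(V)={1,4,5} D(Y)={1,4,5}: no change
So after all 4 constraints: D(Y) = {1,4,5}

Answer: {1,4,5}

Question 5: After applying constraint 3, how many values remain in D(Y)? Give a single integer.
Answer: 3

Derivation:
Constraint 1 (V != Y) on D(V)={1,4,5,6,7} D(Y)={1,4,5,6}: no change
Constraint 2 (V + Y = Z) on D(V)={1,4,5,6,7} D(Y)={1,4,5,6} D(Z)={2,5,6}: V {1,4,5,6,7}->{1,4,5}; Y {1,4,5,6}->{1,4,5}
Constraint 3 (V != Z) on D(V)={1,4,5} D(Z)={2,5,6}: no change
So after constraint 3: D(Y)={1,4,5}, size = 3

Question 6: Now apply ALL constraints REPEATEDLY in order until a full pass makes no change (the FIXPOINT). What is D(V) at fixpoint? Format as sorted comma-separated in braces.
pass 0 (initial): D(V)={1,4,5,6,7}
pass 1: V {1,4,5,6,7}->{1,4,5}; Y {1,4,5,6}->{1,4,5}
pass 2: no change
Fixpoint after 2 passes: D(V) = {1,4,5}

Answer: {1,4,5}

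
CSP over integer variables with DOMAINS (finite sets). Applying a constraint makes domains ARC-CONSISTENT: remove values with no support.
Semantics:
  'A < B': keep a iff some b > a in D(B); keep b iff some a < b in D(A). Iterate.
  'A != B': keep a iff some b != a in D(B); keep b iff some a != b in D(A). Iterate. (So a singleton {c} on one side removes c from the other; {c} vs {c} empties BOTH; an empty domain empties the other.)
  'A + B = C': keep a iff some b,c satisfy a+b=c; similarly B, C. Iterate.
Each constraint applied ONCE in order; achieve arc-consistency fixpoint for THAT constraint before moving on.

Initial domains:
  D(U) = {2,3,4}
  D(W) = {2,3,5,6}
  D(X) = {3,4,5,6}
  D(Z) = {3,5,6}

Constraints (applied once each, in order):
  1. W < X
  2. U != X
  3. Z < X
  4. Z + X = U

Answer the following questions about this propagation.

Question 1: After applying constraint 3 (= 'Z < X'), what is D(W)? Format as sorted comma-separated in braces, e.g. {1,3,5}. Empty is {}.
Constraint 1 (W < X) on D(W)={2,3,5,6} D(X)={3,4,5,6}: W {2,3,5,6}->{2,3,5}
Constraint 2 (U != X) on D(U)={2,3,4} D(X)={3,4,5,6}: no change
Constraint 3 (Z < X) on D(Z)={3,5,6} D(X)={3,4,5,6}: Z {3,5,6}->{3,5}; X {3,4,5,6}->{4,5,6}
So after constraint 3: D(W) = {2,3,5}

Answer: {2,3,5}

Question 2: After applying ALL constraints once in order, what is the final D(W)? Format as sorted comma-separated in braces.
Constraint 1 (W < X) on D(W)={2,3,5,6} D(X)={3,4,5,6}: W {2,3,5,6}->{2,3,5}
Constraint 2 (U != X) on D(U)={2,3,4} D(X)={3,4,5,6}: no change
Constraint 3 (Z < X) on D(Z)={3,5,6} D(X)={3,4,5,6}: Z {3,5,6}->{3,5}; X {3,4,5,6}->{4,5,6}
Constraint 4 (Z + X = U) on D(Z)={3,5} D(X)={4,5,6} D(U)={2,3,4}: Z {3,5}->{}; X {4,5,6}->{}; U {2,3,4}->{}
So after all 4 constraints: D(W) = {2,3,5}

Answer: {2,3,5}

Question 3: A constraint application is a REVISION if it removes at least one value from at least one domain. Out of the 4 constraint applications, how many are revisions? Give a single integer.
Constraint 1 (W < X) on D(W)={2,3,5,6} D(X)={3,4,5,6}: W {2,3,5,6}->{2,3,5} => REVISION
Constraint 2 (U != X) on D(U)={2,3,4} D(X)={3,4,5,6}: no change => not a revision
Constraint 3 (Z < X) on D(Z)={3,5,6} D(X)={3,4,5,6}: Z {3,5,6}->{3,5}; X {3,4,5,6}->{4,5,6} => REVISION
Constraint 4 (Z + X = U) on D(Z)={3,5} D(X)={4,5,6} D(U)={2,3,4}: Z {3,5}->{}; X {4,5,6}->{}; U {2,3,4}->{} => REVISION
Total revisions = 3

Answer: 3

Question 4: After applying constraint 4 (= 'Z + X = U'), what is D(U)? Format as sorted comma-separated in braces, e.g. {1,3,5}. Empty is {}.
Answer: {}

Derivation:
Constraint 1 (W < X) on D(W)={2,3,5,6} D(X)={3,4,5,6}: W {2,3,5,6}->{2,3,5}
Constraint 2 (U != X) on D(U)={2,3,4} D(X)={3,4,5,6}: no change
Constraint 3 (Z < X) on D(Z)={3,5,6} D(X)={3,4,5,6}: Z {3,5,6}->{3,5}; X {3,4,5,6}->{4,5,6}
Constraint 4 (Z + X = U) on D(Z)={3,5} D(X)={4,5,6} D(U)={2,3,4}: Z {3,5}->{}; X {4,5,6}->{}; U {2,3,4}->{}
So after constraint 4: D(U) = {}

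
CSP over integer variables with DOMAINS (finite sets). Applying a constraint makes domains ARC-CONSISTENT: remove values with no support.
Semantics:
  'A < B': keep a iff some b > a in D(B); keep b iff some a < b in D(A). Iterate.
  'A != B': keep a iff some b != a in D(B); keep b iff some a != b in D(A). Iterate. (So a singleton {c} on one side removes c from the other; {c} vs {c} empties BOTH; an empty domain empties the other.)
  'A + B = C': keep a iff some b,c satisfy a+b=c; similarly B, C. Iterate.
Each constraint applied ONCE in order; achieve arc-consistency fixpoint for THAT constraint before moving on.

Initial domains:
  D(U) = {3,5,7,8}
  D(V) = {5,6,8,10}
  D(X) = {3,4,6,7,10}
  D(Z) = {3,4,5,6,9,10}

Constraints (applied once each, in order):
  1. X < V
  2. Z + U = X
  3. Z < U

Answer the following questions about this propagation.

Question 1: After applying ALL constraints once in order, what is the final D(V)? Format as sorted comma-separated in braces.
Answer: {5,6,8,10}

Derivation:
Constraint 1 (X < V) on D(X)={3,4,6,7,10} D(V)={5,6,8,10}: X {3,4,6,7,10}->{3,4,6,7}
Constraint 2 (Z + U = X) on D(Z)={3,4,5,6,9,10} D(U)={3,5,7,8} D(X)={3,4,6,7}: Z {3,4,5,6,9,10}->{3,4}; U {3,5,7,8}->{3}; X {3,4,6,7}->{6,7}
Constraint 3 (Z < U) on D(Z)={3,4} D(U)={3}: Z {3,4}->{}; U {3}->{}
So after all 3 constraints: D(V) = {5,6,8,10}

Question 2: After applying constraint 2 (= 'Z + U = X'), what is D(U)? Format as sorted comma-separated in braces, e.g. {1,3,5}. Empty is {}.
Constraint 1 (X < V) on D(X)={3,4,6,7,10} D(V)={5,6,8,10}: X {3,4,6,7,10}->{3,4,6,7}
Constraint 2 (Z + U = X) on D(Z)={3,4,5,6,9,10} D(U)={3,5,7,8} D(X)={3,4,6,7}: Z {3,4,5,6,9,10}->{3,4}; U {3,5,7,8}->{3}; X {3,4,6,7}->{6,7}
So after constraint 2: D(U) = {3}

Answer: {3}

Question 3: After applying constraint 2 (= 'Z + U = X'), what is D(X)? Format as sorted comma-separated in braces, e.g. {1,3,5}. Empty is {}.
Answer: {6,7}

Derivation:
Constraint 1 (X < V) on D(X)={3,4,6,7,10} D(V)={5,6,8,10}: X {3,4,6,7,10}->{3,4,6,7}
Constraint 2 (Z + U = X) on D(Z)={3,4,5,6,9,10} D(U)={3,5,7,8} D(X)={3,4,6,7}: Z {3,4,5,6,9,10}->{3,4}; U {3,5,7,8}->{3}; X {3,4,6,7}->{6,7}
So after constraint 2: D(X) = {6,7}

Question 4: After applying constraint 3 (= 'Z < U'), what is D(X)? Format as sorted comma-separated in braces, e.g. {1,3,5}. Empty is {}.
Constraint 1 (X < V) on D(X)={3,4,6,7,10} D(V)={5,6,8,10}: X {3,4,6,7,10}->{3,4,6,7}
Constraint 2 (Z + U = X) on D(Z)={3,4,5,6,9,10} D(U)={3,5,7,8} D(X)={3,4,6,7}: Z {3,4,5,6,9,10}->{3,4}; U {3,5,7,8}->{3}; X {3,4,6,7}->{6,7}
Constraint 3 (Z < U) on D(Z)={3,4} D(U)={3}: Z {3,4}->{}; U {3}->{}
So after constraint 3: D(X) = {6,7}

Answer: {6,7}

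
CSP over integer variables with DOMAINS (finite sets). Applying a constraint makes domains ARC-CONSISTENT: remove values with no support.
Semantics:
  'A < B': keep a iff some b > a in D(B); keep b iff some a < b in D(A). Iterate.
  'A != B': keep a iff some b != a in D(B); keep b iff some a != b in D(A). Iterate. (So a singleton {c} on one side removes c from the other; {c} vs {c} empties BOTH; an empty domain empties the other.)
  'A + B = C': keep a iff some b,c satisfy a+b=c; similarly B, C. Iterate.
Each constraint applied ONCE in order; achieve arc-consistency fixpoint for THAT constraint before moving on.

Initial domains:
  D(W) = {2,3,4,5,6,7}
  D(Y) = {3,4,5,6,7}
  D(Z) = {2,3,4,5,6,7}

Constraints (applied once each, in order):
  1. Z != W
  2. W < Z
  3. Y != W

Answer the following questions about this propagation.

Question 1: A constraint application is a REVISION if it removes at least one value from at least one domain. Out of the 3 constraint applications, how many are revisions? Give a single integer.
Constraint 1 (Z != W) on D(Z)={2,3,4,5,6,7} D(W)={2,3,4,5,6,7}: no change => not a revision
Constraint 2 (W < Z) on D(W)={2,3,4,5,6,7} D(Z)={2,3,4,5,6,7}: W {2,3,4,5,6,7}->{2,3,4,5,6}; Z {2,3,4,5,6,7}->{3,4,5,6,7} => REVISION
Constraint 3 (Y != W) on D(Y)={3,4,5,6,7} D(W)={2,3,4,5,6}: no change => not a revision
Total revisions = 1

Answer: 1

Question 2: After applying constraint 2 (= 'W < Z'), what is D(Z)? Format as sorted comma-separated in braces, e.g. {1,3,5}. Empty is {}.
Answer: {3,4,5,6,7}

Derivation:
Constraint 1 (Z != W) on D(Z)={2,3,4,5,6,7} D(W)={2,3,4,5,6,7}: no change
Constraint 2 (W < Z) on D(W)={2,3,4,5,6,7} D(Z)={2,3,4,5,6,7}: W {2,3,4,5,6,7}->{2,3,4,5,6}; Z {2,3,4,5,6,7}->{3,4,5,6,7}
So after constraint 2: D(Z) = {3,4,5,6,7}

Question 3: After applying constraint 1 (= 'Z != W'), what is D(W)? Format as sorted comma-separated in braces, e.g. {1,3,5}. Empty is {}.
Constraint 1 (Z != W) on D(Z)={2,3,4,5,6,7} D(W)={2,3,4,5,6,7}: no change
So after constraint 1: D(W) = {2,3,4,5,6,7}

Answer: {2,3,4,5,6,7}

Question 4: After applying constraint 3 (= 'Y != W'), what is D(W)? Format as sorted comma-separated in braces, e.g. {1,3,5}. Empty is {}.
Answer: {2,3,4,5,6}

Derivation:
Constraint 1 (Z != W) on D(Z)={2,3,4,5,6,7} D(W)={2,3,4,5,6,7}: no change
Constraint 2 (W < Z) on D(W)={2,3,4,5,6,7} D(Z)={2,3,4,5,6,7}: W {2,3,4,5,6,7}->{2,3,4,5,6}; Z {2,3,4,5,6,7}->{3,4,5,6,7}
Constraint 3 (Y != W) on D(Y)={3,4,5,6,7} D(W)={2,3,4,5,6}: no change
So after constraint 3: D(W) = {2,3,4,5,6}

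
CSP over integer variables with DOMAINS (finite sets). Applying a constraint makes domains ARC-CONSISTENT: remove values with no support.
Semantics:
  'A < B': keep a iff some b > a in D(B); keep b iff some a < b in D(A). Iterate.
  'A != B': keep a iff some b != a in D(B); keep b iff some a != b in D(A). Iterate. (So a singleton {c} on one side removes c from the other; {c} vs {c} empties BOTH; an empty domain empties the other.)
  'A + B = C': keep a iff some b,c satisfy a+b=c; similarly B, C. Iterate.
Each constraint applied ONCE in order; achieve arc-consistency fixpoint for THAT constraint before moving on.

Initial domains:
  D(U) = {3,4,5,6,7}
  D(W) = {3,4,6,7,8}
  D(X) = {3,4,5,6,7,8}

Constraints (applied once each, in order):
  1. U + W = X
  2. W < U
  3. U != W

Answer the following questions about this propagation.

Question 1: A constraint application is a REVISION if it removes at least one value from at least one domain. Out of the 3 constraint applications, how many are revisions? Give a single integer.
Constraint 1 (U + W = X) on D(U)={3,4,5,6,7} D(W)={3,4,6,7,8} D(X)={3,4,5,6,7,8}: U {3,4,5,6,7}->{3,4,5}; W {3,4,6,7,8}->{3,4}; X {3,4,5,6,7,8}->{6,7,8} => REVISION
Constraint 2 (W < U) on D(W)={3,4} D(U)={3,4,5}: U {3,4,5}->{4,5} => REVISION
Constraint 3 (U != W) on D(U)={4,5} D(W)={3,4}: no change => not a revision
Total revisions = 2

Answer: 2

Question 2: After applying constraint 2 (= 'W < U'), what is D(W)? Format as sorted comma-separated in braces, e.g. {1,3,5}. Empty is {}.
Constraint 1 (U + W = X) on D(U)={3,4,5,6,7} D(W)={3,4,6,7,8} D(X)={3,4,5,6,7,8}: U {3,4,5,6,7}->{3,4,5}; W {3,4,6,7,8}->{3,4}; X {3,4,5,6,7,8}->{6,7,8}
Constraint 2 (W < U) on D(W)={3,4} D(U)={3,4,5}: U {3,4,5}->{4,5}
So after constraint 2: D(W) = {3,4}

Answer: {3,4}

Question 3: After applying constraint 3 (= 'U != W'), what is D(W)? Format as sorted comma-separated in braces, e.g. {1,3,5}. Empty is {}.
Answer: {3,4}

Derivation:
Constraint 1 (U + W = X) on D(U)={3,4,5,6,7} D(W)={3,4,6,7,8} D(X)={3,4,5,6,7,8}: U {3,4,5,6,7}->{3,4,5}; W {3,4,6,7,8}->{3,4}; X {3,4,5,6,7,8}->{6,7,8}
Constraint 2 (W < U) on D(W)={3,4} D(U)={3,4,5}: U {3,4,5}->{4,5}
Constraint 3 (U != W) on D(U)={4,5} D(W)={3,4}: no change
So after constraint 3: D(W) = {3,4}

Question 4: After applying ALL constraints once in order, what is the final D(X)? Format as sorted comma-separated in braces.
Answer: {6,7,8}

Derivation:
Constraint 1 (U + W = X) on D(U)={3,4,5,6,7} D(W)={3,4,6,7,8} D(X)={3,4,5,6,7,8}: U {3,4,5,6,7}->{3,4,5}; W {3,4,6,7,8}->{3,4}; X {3,4,5,6,7,8}->{6,7,8}
Constraint 2 (W < U) on D(W)={3,4} D(U)={3,4,5}: U {3,4,5}->{4,5}
Constraint 3 (U != W) on D(U)={4,5} D(W)={3,4}: no change
So after all 3 constraints: D(X) = {6,7,8}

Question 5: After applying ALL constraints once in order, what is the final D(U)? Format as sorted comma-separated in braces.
Answer: {4,5}

Derivation:
Constraint 1 (U + W = X) on D(U)={3,4,5,6,7} D(W)={3,4,6,7,8} D(X)={3,4,5,6,7,8}: U {3,4,5,6,7}->{3,4,5}; W {3,4,6,7,8}->{3,4}; X {3,4,5,6,7,8}->{6,7,8}
Constraint 2 (W < U) on D(W)={3,4} D(U)={3,4,5}: U {3,4,5}->{4,5}
Constraint 3 (U != W) on D(U)={4,5} D(W)={3,4}: no change
So after all 3 constraints: D(U) = {4,5}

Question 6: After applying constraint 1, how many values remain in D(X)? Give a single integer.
Constraint 1 (U + W = X) on D(U)={3,4,5,6,7} D(W)={3,4,6,7,8} D(X)={3,4,5,6,7,8}: U {3,4,5,6,7}->{3,4,5}; W {3,4,6,7,8}->{3,4}; X {3,4,5,6,7,8}->{6,7,8}
So after constraint 1: D(X)={6,7,8}, size = 3

Answer: 3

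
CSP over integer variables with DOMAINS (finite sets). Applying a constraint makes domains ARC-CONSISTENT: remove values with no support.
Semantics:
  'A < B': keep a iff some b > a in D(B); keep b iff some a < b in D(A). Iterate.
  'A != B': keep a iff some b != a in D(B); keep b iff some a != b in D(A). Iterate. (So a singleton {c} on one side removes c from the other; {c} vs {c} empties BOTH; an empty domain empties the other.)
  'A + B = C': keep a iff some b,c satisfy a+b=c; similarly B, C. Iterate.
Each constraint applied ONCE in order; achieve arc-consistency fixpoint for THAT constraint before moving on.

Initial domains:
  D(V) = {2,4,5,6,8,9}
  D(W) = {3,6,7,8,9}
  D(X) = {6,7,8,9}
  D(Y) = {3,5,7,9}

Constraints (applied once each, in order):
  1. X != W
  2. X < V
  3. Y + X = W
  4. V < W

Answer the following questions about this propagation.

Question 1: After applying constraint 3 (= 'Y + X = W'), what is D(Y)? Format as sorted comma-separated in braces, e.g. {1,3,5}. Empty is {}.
Answer: {3}

Derivation:
Constraint 1 (X != W) on D(X)={6,7,8,9} D(W)={3,6,7,8,9}: no change
Constraint 2 (X < V) on D(X)={6,7,8,9} D(V)={2,4,5,6,8,9}: X {6,7,8,9}->{6,7,8}; V {2,4,5,6,8,9}->{8,9}
Constraint 3 (Y + X = W) on D(Y)={3,5,7,9} D(X)={6,7,8} D(W)={3,6,7,8,9}: Y {3,5,7,9}->{3}; X {6,7,8}->{6}; W {3,6,7,8,9}->{9}
So after constraint 3: D(Y) = {3}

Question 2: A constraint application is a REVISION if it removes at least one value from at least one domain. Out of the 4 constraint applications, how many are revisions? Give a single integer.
Constraint 1 (X != W) on D(X)={6,7,8,9} D(W)={3,6,7,8,9}: no change => not a revision
Constraint 2 (X < V) on D(X)={6,7,8,9} D(V)={2,4,5,6,8,9}: X {6,7,8,9}->{6,7,8}; V {2,4,5,6,8,9}->{8,9} => REVISION
Constraint 3 (Y + X = W) on D(Y)={3,5,7,9} D(X)={6,7,8} D(W)={3,6,7,8,9}: Y {3,5,7,9}->{3}; X {6,7,8}->{6}; W {3,6,7,8,9}->{9} => REVISION
Constraint 4 (V < W) on D(V)={8,9} D(W)={9}: V {8,9}->{8} => REVISION
Total revisions = 3

Answer: 3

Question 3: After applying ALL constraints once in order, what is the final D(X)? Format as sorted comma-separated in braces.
Answer: {6}

Derivation:
Constraint 1 (X != W) on D(X)={6,7,8,9} D(W)={3,6,7,8,9}: no change
Constraint 2 (X < V) on D(X)={6,7,8,9} D(V)={2,4,5,6,8,9}: X {6,7,8,9}->{6,7,8}; V {2,4,5,6,8,9}->{8,9}
Constraint 3 (Y + X = W) on D(Y)={3,5,7,9} D(X)={6,7,8} D(W)={3,6,7,8,9}: Y {3,5,7,9}->{3}; X {6,7,8}->{6}; W {3,6,7,8,9}->{9}
Constraint 4 (V < W) on D(V)={8,9} D(W)={9}: V {8,9}->{8}
So after all 4 constraints: D(X) = {6}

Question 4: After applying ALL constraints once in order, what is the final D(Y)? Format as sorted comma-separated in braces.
Answer: {3}

Derivation:
Constraint 1 (X != W) on D(X)={6,7,8,9} D(W)={3,6,7,8,9}: no change
Constraint 2 (X < V) on D(X)={6,7,8,9} D(V)={2,4,5,6,8,9}: X {6,7,8,9}->{6,7,8}; V {2,4,5,6,8,9}->{8,9}
Constraint 3 (Y + X = W) on D(Y)={3,5,7,9} D(X)={6,7,8} D(W)={3,6,7,8,9}: Y {3,5,7,9}->{3}; X {6,7,8}->{6}; W {3,6,7,8,9}->{9}
Constraint 4 (V < W) on D(V)={8,9} D(W)={9}: V {8,9}->{8}
So after all 4 constraints: D(Y) = {3}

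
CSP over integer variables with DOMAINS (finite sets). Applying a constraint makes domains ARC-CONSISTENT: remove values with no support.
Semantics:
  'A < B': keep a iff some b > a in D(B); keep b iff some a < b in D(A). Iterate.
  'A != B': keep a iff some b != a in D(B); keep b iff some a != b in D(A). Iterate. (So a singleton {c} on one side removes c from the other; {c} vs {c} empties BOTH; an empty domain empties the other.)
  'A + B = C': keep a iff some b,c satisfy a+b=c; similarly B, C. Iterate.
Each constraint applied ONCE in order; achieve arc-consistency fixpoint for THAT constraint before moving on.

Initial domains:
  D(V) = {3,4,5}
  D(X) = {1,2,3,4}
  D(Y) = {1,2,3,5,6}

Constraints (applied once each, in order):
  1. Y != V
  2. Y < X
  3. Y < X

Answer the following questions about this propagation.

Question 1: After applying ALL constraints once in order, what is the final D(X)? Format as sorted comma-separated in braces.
Answer: {2,3,4}

Derivation:
Constraint 1 (Y != V) on D(Y)={1,2,3,5,6} D(V)={3,4,5}: no change
Constraint 2 (Y < X) on D(Y)={1,2,3,5,6} D(X)={1,2,3,4}: Y {1,2,3,5,6}->{1,2,3}; X {1,2,3,4}->{2,3,4}
Constraint 3 (Y < X) on D(Y)={1,2,3} D(X)={2,3,4}: no change
So after all 3 constraints: D(X) = {2,3,4}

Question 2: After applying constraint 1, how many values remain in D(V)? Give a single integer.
Answer: 3

Derivation:
Constraint 1 (Y != V) on D(Y)={1,2,3,5,6} D(V)={3,4,5}: no change
So after constraint 1: D(V)={3,4,5}, size = 3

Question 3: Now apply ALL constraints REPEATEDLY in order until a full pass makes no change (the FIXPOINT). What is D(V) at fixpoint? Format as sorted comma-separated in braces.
pass 0 (initial): D(V)={3,4,5}
pass 1: X {1,2,3,4}->{2,3,4}; Y {1,2,3,5,6}->{1,2,3}
pass 2: no change
Fixpoint after 2 passes: D(V) = {3,4,5}

Answer: {3,4,5}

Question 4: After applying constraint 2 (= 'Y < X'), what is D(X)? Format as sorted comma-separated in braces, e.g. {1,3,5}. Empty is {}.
Answer: {2,3,4}

Derivation:
Constraint 1 (Y != V) on D(Y)={1,2,3,5,6} D(V)={3,4,5}: no change
Constraint 2 (Y < X) on D(Y)={1,2,3,5,6} D(X)={1,2,3,4}: Y {1,2,3,5,6}->{1,2,3}; X {1,2,3,4}->{2,3,4}
So after constraint 2: D(X) = {2,3,4}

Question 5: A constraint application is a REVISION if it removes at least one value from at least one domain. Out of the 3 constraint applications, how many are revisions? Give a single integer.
Constraint 1 (Y != V) on D(Y)={1,2,3,5,6} D(V)={3,4,5}: no change => not a revision
Constraint 2 (Y < X) on D(Y)={1,2,3,5,6} D(X)={1,2,3,4}: Y {1,2,3,5,6}->{1,2,3}; X {1,2,3,4}->{2,3,4} => REVISION
Constraint 3 (Y < X) on D(Y)={1,2,3} D(X)={2,3,4}: no change => not a revision
Total revisions = 1

Answer: 1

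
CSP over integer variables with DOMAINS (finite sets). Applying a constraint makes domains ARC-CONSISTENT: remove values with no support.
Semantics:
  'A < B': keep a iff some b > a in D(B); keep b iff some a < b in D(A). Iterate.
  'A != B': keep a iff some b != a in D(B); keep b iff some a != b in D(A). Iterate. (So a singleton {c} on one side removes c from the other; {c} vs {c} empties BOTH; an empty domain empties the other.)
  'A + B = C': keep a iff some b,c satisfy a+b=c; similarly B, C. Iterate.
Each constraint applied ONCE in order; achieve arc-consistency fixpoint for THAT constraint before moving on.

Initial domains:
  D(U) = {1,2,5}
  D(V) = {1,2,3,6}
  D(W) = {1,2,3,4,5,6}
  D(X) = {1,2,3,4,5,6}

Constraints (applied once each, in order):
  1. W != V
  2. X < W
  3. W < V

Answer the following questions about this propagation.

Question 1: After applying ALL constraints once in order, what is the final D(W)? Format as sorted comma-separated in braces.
Answer: {2,3,4,5}

Derivation:
Constraint 1 (W != V) on D(W)={1,2,3,4,5,6} D(V)={1,2,3,6}: no change
Constraint 2 (X < W) on D(X)={1,2,3,4,5,6} D(W)={1,2,3,4,5,6}: X {1,2,3,4,5,6}->{1,2,3,4,5}; W {1,2,3,4,5,6}->{2,3,4,5,6}
Constraint 3 (W < V) on D(W)={2,3,4,5,6} D(V)={1,2,3,6}: W {2,3,4,5,6}->{2,3,4,5}; V {1,2,3,6}->{3,6}
So after all 3 constraints: D(W) = {2,3,4,5}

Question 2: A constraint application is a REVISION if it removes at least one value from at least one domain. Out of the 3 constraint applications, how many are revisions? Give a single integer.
Constraint 1 (W != V) on D(W)={1,2,3,4,5,6} D(V)={1,2,3,6}: no change => not a revision
Constraint 2 (X < W) on D(X)={1,2,3,4,5,6} D(W)={1,2,3,4,5,6}: X {1,2,3,4,5,6}->{1,2,3,4,5}; W {1,2,3,4,5,6}->{2,3,4,5,6} => REVISION
Constraint 3 (W < V) on D(W)={2,3,4,5,6} D(V)={1,2,3,6}: W {2,3,4,5,6}->{2,3,4,5}; V {1,2,3,6}->{3,6} => REVISION
Total revisions = 2

Answer: 2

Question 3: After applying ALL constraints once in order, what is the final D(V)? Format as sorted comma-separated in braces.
Constraint 1 (W != V) on D(W)={1,2,3,4,5,6} D(V)={1,2,3,6}: no change
Constraint 2 (X < W) on D(X)={1,2,3,4,5,6} D(W)={1,2,3,4,5,6}: X {1,2,3,4,5,6}->{1,2,3,4,5}; W {1,2,3,4,5,6}->{2,3,4,5,6}
Constraint 3 (W < V) on D(W)={2,3,4,5,6} D(V)={1,2,3,6}: W {2,3,4,5,6}->{2,3,4,5}; V {1,2,3,6}->{3,6}
So after all 3 constraints: D(V) = {3,6}

Answer: {3,6}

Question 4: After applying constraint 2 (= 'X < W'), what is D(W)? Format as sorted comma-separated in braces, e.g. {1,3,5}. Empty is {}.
Constraint 1 (W != V) on D(W)={1,2,3,4,5,6} D(V)={1,2,3,6}: no change
Constraint 2 (X < W) on D(X)={1,2,3,4,5,6} D(W)={1,2,3,4,5,6}: X {1,2,3,4,5,6}->{1,2,3,4,5}; W {1,2,3,4,5,6}->{2,3,4,5,6}
So after constraint 2: D(W) = {2,3,4,5,6}

Answer: {2,3,4,5,6}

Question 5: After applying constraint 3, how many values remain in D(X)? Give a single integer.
Constraint 1 (W != V) on D(W)={1,2,3,4,5,6} D(V)={1,2,3,6}: no change
Constraint 2 (X < W) on D(X)={1,2,3,4,5,6} D(W)={1,2,3,4,5,6}: X {1,2,3,4,5,6}->{1,2,3,4,5}; W {1,2,3,4,5,6}->{2,3,4,5,6}
Constraint 3 (W < V) on D(W)={2,3,4,5,6} D(V)={1,2,3,6}: W {2,3,4,5,6}->{2,3,4,5}; V {1,2,3,6}->{3,6}
So after constraint 3: D(X)={1,2,3,4,5}, size = 5

Answer: 5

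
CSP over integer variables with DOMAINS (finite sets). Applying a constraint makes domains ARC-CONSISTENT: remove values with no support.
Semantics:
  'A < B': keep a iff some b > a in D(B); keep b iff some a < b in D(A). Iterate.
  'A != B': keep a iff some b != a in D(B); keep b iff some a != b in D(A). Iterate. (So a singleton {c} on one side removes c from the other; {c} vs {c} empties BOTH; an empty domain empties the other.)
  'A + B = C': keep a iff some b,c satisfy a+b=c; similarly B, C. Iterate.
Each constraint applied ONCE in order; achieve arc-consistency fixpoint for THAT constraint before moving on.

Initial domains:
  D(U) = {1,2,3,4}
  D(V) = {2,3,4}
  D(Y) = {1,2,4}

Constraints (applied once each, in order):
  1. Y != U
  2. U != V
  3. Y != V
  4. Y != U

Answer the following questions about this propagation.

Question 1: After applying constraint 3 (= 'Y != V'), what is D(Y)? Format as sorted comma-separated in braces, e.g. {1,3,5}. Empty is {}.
Constraint 1 (Y != U) on D(Y)={1,2,4} D(U)={1,2,3,4}: no change
Constraint 2 (U != V) on D(U)={1,2,3,4} D(V)={2,3,4}: no change
Constraint 3 (Y != V) on D(Y)={1,2,4} D(V)={2,3,4}: no change
So after constraint 3: D(Y) = {1,2,4}

Answer: {1,2,4}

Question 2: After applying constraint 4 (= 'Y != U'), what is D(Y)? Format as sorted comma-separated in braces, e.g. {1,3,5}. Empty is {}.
Answer: {1,2,4}

Derivation:
Constraint 1 (Y != U) on D(Y)={1,2,4} D(U)={1,2,3,4}: no change
Constraint 2 (U != V) on D(U)={1,2,3,4} D(V)={2,3,4}: no change
Constraint 3 (Y != V) on D(Y)={1,2,4} D(V)={2,3,4}: no change
Constraint 4 (Y != U) on D(Y)={1,2,4} D(U)={1,2,3,4}: no change
So after constraint 4: D(Y) = {1,2,4}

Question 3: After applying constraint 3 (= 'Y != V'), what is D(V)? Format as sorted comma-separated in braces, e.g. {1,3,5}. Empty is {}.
Constraint 1 (Y != U) on D(Y)={1,2,4} D(U)={1,2,3,4}: no change
Constraint 2 (U != V) on D(U)={1,2,3,4} D(V)={2,3,4}: no change
Constraint 3 (Y != V) on D(Y)={1,2,4} D(V)={2,3,4}: no change
So after constraint 3: D(V) = {2,3,4}

Answer: {2,3,4}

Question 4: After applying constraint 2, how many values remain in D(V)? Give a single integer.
Constraint 1 (Y != U) on D(Y)={1,2,4} D(U)={1,2,3,4}: no change
Constraint 2 (U != V) on D(U)={1,2,3,4} D(V)={2,3,4}: no change
So after constraint 2: D(V)={2,3,4}, size = 3

Answer: 3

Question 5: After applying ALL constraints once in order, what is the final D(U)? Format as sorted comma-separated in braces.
Answer: {1,2,3,4}

Derivation:
Constraint 1 (Y != U) on D(Y)={1,2,4} D(U)={1,2,3,4}: no change
Constraint 2 (U != V) on D(U)={1,2,3,4} D(V)={2,3,4}: no change
Constraint 3 (Y != V) on D(Y)={1,2,4} D(V)={2,3,4}: no change
Constraint 4 (Y != U) on D(Y)={1,2,4} D(U)={1,2,3,4}: no change
So after all 4 constraints: D(U) = {1,2,3,4}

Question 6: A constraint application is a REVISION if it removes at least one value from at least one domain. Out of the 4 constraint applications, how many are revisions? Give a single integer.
Constraint 1 (Y != U) on D(Y)={1,2,4} D(U)={1,2,3,4}: no change => not a revision
Constraint 2 (U != V) on D(U)={1,2,3,4} D(V)={2,3,4}: no change => not a revision
Constraint 3 (Y != V) on D(Y)={1,2,4} D(V)={2,3,4}: no change => not a revision
Constraint 4 (Y != U) on D(Y)={1,2,4} D(U)={1,2,3,4}: no change => not a revision
Total revisions = 0

Answer: 0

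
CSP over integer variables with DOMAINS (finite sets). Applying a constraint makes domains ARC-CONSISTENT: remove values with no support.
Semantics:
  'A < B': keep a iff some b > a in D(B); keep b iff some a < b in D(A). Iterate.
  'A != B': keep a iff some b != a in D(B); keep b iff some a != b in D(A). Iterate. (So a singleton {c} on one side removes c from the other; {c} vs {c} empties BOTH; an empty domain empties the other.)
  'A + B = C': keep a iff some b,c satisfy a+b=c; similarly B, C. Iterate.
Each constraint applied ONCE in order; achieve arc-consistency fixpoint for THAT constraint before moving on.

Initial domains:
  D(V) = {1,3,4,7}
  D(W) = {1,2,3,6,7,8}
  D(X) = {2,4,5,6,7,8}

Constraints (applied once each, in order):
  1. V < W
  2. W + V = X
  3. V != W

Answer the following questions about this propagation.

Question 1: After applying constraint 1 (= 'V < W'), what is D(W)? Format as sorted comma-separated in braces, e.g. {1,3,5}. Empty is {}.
Answer: {2,3,6,7,8}

Derivation:
Constraint 1 (V < W) on D(V)={1,3,4,7} D(W)={1,2,3,6,7,8}: W {1,2,3,6,7,8}->{2,3,6,7,8}
So after constraint 1: D(W) = {2,3,6,7,8}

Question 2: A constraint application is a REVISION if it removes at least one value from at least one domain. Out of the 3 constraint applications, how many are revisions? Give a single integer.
Answer: 2

Derivation:
Constraint 1 (V < W) on D(V)={1,3,4,7} D(W)={1,2,3,6,7,8}: W {1,2,3,6,7,8}->{2,3,6,7,8} => REVISION
Constraint 2 (W + V = X) on D(W)={2,3,6,7,8} D(V)={1,3,4,7} D(X)={2,4,5,6,7,8}: W {2,3,6,7,8}->{2,3,6,7}; V {1,3,4,7}->{1,3,4}; X {2,4,5,6,7,8}->{4,5,6,7,8} => REVISION
Constraint 3 (V != W) on D(V)={1,3,4} D(W)={2,3,6,7}: no change => not a revision
Total revisions = 2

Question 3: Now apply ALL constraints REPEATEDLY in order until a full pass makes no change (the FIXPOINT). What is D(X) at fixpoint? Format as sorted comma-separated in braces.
Answer: {4,5,6,7,8}

Derivation:
pass 0 (initial): D(X)={2,4,5,6,7,8}
pass 1: V {1,3,4,7}->{1,3,4}; W {1,2,3,6,7,8}->{2,3,6,7}; X {2,4,5,6,7,8}->{4,5,6,7,8}
pass 2: no change
Fixpoint after 2 passes: D(X) = {4,5,6,7,8}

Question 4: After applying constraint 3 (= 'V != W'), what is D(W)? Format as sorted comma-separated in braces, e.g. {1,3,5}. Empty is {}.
Constraint 1 (V < W) on D(V)={1,3,4,7} D(W)={1,2,3,6,7,8}: W {1,2,3,6,7,8}->{2,3,6,7,8}
Constraint 2 (W + V = X) on D(W)={2,3,6,7,8} D(V)={1,3,4,7} D(X)={2,4,5,6,7,8}: W {2,3,6,7,8}->{2,3,6,7}; V {1,3,4,7}->{1,3,4}; X {2,4,5,6,7,8}->{4,5,6,7,8}
Constraint 3 (V != W) on D(V)={1,3,4} D(W)={2,3,6,7}: no change
So after constraint 3: D(W) = {2,3,6,7}

Answer: {2,3,6,7}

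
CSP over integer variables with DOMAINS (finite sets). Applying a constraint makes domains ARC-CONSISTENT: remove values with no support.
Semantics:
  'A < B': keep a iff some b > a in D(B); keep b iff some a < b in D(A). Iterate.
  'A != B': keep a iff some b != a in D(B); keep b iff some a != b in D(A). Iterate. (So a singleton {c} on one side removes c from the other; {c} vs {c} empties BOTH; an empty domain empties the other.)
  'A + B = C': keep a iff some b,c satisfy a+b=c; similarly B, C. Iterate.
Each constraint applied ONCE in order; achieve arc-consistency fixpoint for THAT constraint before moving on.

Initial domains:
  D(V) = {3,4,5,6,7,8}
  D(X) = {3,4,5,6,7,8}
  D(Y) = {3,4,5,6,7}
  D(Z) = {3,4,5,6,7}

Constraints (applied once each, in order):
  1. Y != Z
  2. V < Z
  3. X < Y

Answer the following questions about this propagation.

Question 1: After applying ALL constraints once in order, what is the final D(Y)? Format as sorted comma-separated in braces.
Constraint 1 (Y != Z) on D(Y)={3,4,5,6,7} D(Z)={3,4,5,6,7}: no change
Constraint 2 (V < Z) on D(V)={3,4,5,6,7,8} D(Z)={3,4,5,6,7}: V {3,4,5,6,7,8}->{3,4,5,6}; Z {3,4,5,6,7}->{4,5,6,7}
Constraint 3 (X < Y) on D(X)={3,4,5,6,7,8} D(Y)={3,4,5,6,7}: X {3,4,5,6,7,8}->{3,4,5,6}; Y {3,4,5,6,7}->{4,5,6,7}
So after all 3 constraints: D(Y) = {4,5,6,7}

Answer: {4,5,6,7}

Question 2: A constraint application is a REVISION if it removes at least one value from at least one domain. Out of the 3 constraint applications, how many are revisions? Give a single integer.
Answer: 2

Derivation:
Constraint 1 (Y != Z) on D(Y)={3,4,5,6,7} D(Z)={3,4,5,6,7}: no change => not a revision
Constraint 2 (V < Z) on D(V)={3,4,5,6,7,8} D(Z)={3,4,5,6,7}: V {3,4,5,6,7,8}->{3,4,5,6}; Z {3,4,5,6,7}->{4,5,6,7} => REVISION
Constraint 3 (X < Y) on D(X)={3,4,5,6,7,8} D(Y)={3,4,5,6,7}: X {3,4,5,6,7,8}->{3,4,5,6}; Y {3,4,5,6,7}->{4,5,6,7} => REVISION
Total revisions = 2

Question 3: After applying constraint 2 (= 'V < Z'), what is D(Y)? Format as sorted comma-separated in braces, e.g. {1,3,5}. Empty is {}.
Answer: {3,4,5,6,7}

Derivation:
Constraint 1 (Y != Z) on D(Y)={3,4,5,6,7} D(Z)={3,4,5,6,7}: no change
Constraint 2 (V < Z) on D(V)={3,4,5,6,7,8} D(Z)={3,4,5,6,7}: V {3,4,5,6,7,8}->{3,4,5,6}; Z {3,4,5,6,7}->{4,5,6,7}
So after constraint 2: D(Y) = {3,4,5,6,7}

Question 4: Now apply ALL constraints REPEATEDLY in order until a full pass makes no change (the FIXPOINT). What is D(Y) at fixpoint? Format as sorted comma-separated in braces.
pass 0 (initial): D(Y)={3,4,5,6,7}
pass 1: V {3,4,5,6,7,8}->{3,4,5,6}; X {3,4,5,6,7,8}->{3,4,5,6}; Y {3,4,5,6,7}->{4,5,6,7}; Z {3,4,5,6,7}->{4,5,6,7}
pass 2: no change
Fixpoint after 2 passes: D(Y) = {4,5,6,7}

Answer: {4,5,6,7}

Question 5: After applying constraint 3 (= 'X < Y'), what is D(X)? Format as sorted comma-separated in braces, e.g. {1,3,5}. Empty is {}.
Answer: {3,4,5,6}

Derivation:
Constraint 1 (Y != Z) on D(Y)={3,4,5,6,7} D(Z)={3,4,5,6,7}: no change
Constraint 2 (V < Z) on D(V)={3,4,5,6,7,8} D(Z)={3,4,5,6,7}: V {3,4,5,6,7,8}->{3,4,5,6}; Z {3,4,5,6,7}->{4,5,6,7}
Constraint 3 (X < Y) on D(X)={3,4,5,6,7,8} D(Y)={3,4,5,6,7}: X {3,4,5,6,7,8}->{3,4,5,6}; Y {3,4,5,6,7}->{4,5,6,7}
So after constraint 3: D(X) = {3,4,5,6}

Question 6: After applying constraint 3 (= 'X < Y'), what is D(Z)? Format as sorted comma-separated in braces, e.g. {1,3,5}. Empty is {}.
Constraint 1 (Y != Z) on D(Y)={3,4,5,6,7} D(Z)={3,4,5,6,7}: no change
Constraint 2 (V < Z) on D(V)={3,4,5,6,7,8} D(Z)={3,4,5,6,7}: V {3,4,5,6,7,8}->{3,4,5,6}; Z {3,4,5,6,7}->{4,5,6,7}
Constraint 3 (X < Y) on D(X)={3,4,5,6,7,8} D(Y)={3,4,5,6,7}: X {3,4,5,6,7,8}->{3,4,5,6}; Y {3,4,5,6,7}->{4,5,6,7}
So after constraint 3: D(Z) = {4,5,6,7}

Answer: {4,5,6,7}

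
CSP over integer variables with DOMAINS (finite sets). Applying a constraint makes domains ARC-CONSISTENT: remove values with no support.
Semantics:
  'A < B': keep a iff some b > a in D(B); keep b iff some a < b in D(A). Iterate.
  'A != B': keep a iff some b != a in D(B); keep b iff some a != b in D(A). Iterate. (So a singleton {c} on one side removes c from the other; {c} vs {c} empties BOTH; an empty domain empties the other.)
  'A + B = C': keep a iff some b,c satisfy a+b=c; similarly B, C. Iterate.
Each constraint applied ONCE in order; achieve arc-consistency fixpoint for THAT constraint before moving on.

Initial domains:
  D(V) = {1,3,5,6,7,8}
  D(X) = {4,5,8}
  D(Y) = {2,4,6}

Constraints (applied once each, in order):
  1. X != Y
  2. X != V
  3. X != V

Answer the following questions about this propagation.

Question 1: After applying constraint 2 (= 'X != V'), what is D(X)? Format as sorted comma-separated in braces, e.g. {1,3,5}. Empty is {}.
Answer: {4,5,8}

Derivation:
Constraint 1 (X != Y) on D(X)={4,5,8} D(Y)={2,4,6}: no change
Constraint 2 (X != V) on D(X)={4,5,8} D(V)={1,3,5,6,7,8}: no change
So after constraint 2: D(X) = {4,5,8}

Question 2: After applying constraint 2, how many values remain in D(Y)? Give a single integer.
Constraint 1 (X != Y) on D(X)={4,5,8} D(Y)={2,4,6}: no change
Constraint 2 (X != V) on D(X)={4,5,8} D(V)={1,3,5,6,7,8}: no change
So after constraint 2: D(Y)={2,4,6}, size = 3

Answer: 3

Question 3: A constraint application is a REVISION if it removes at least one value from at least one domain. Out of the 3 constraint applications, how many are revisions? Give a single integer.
Constraint 1 (X != Y) on D(X)={4,5,8} D(Y)={2,4,6}: no change => not a revision
Constraint 2 (X != V) on D(X)={4,5,8} D(V)={1,3,5,6,7,8}: no change => not a revision
Constraint 3 (X != V) on D(X)={4,5,8} D(V)={1,3,5,6,7,8}: no change => not a revision
Total revisions = 0

Answer: 0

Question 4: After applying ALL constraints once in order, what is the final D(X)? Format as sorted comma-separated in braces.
Constraint 1 (X != Y) on D(X)={4,5,8} D(Y)={2,4,6}: no change
Constraint 2 (X != V) on D(X)={4,5,8} D(V)={1,3,5,6,7,8}: no change
Constraint 3 (X != V) on D(X)={4,5,8} D(V)={1,3,5,6,7,8}: no change
So after all 3 constraints: D(X) = {4,5,8}

Answer: {4,5,8}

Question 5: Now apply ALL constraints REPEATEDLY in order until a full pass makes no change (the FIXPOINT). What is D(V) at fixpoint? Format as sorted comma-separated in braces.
pass 0 (initial): D(V)={1,3,5,6,7,8}
pass 1: no change
Fixpoint after 1 passes: D(V) = {1,3,5,6,7,8}

Answer: {1,3,5,6,7,8}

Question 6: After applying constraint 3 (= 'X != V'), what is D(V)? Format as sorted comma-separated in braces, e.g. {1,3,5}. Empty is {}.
Constraint 1 (X != Y) on D(X)={4,5,8} D(Y)={2,4,6}: no change
Constraint 2 (X != V) on D(X)={4,5,8} D(V)={1,3,5,6,7,8}: no change
Constraint 3 (X != V) on D(X)={4,5,8} D(V)={1,3,5,6,7,8}: no change
So after constraint 3: D(V) = {1,3,5,6,7,8}

Answer: {1,3,5,6,7,8}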